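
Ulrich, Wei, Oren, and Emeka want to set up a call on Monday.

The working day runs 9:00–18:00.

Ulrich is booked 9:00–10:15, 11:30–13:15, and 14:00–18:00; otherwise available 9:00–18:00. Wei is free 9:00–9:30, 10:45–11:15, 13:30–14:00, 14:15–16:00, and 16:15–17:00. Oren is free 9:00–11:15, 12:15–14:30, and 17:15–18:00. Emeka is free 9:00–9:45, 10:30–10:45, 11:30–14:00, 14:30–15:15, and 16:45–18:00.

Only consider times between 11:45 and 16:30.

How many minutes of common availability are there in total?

30 minutes

Ulrich free within 09:00–18:00: 10:15–11:30, 13:15–14:00.
Ulrich ∩ Wei: 10:45–11:15, 13:30–14:00.
Ulrich ∩ Wei ∩ Oren: 10:45–11:15, 13:30–14:00.
Ulrich ∩ Wei ∩ Oren ∩ Emeka: 13:30–14:00.
Restricted to 11:45–16:30: 13:30–14:00.
Total common minutes: 30.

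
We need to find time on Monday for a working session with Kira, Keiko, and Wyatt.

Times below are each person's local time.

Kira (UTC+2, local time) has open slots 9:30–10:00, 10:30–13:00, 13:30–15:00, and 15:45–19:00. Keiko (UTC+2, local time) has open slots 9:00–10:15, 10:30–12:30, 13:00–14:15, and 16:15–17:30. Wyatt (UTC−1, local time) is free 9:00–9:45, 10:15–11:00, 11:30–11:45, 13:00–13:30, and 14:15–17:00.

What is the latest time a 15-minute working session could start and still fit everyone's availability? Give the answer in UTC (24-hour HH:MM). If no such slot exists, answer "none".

Kira → UTC: 07:30–08:00, 08:30–11:00, 11:30–13:00, 13:45–17:00.
Keiko → UTC: 07:00–08:15, 08:30–10:30, 11:00–12:15, 14:15–15:30.
Wyatt → UTC: 10:00–10:45, 11:15–12:00, 12:30–12:45, 14:00–14:30, 15:15–18:00.
Kira ∩ Keiko: 07:30–08:00, 08:30–10:30, 11:30–12:15, 14:15–15:30.
Kira ∩ Keiko ∩ Wyatt: 10:00–10:30, 11:30–12:00, 14:15–14:30, 15:15–15:30.
Windows ≥ 15 min: 10:00–10:30, 11:30–12:00, 14:15–14:30, 15:15–15:30.
Latest start in the last window 15:15–15:30 is 15:30 − 15 min = 15:15.

15:15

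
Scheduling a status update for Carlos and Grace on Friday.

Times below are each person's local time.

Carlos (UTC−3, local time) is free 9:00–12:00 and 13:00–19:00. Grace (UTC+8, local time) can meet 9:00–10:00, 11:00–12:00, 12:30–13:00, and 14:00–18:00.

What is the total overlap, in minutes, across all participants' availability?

Carlos → UTC: 12:00–15:00, 16:00–22:00.
Grace → UTC: 01:00–02:00, 03:00–04:00, 04:30–05:00, 06:00–10:00.
Carlos ∩ Grace: (none).
Total common minutes: 0.

0 minutes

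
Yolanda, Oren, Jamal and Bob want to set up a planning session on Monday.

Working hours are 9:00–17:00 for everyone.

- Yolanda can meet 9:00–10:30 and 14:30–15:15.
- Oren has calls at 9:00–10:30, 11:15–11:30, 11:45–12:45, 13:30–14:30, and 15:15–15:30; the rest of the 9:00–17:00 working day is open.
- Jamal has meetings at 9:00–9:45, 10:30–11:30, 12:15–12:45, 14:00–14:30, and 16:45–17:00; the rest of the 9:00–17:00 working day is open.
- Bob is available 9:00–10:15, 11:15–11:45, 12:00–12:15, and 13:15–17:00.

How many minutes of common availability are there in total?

Oren free within 09:00–17:00: 10:30–11:15, 11:30–11:45, 12:45–13:30, 14:30–15:15, 15:30–17:00.
Jamal free within 09:00–17:00: 09:45–10:30, 11:30–12:15, 12:45–14:00, 14:30–16:45.
Yolanda ∩ Oren: 14:30–15:15.
Yolanda ∩ Oren ∩ Jamal: 14:30–15:15.
Yolanda ∩ Oren ∩ Jamal ∩ Bob: 14:30–15:15.
Total common minutes: 45.

45 minutes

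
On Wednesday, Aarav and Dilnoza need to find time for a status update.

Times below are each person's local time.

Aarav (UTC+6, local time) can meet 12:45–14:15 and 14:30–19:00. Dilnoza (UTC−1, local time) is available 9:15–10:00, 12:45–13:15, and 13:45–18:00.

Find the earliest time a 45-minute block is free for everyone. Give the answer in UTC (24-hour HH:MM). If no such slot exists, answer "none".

Aarav → UTC: 06:45–08:15, 08:30–13:00.
Dilnoza → UTC: 10:15–11:00, 13:45–14:15, 14:45–19:00.
Aarav ∩ Dilnoza: 10:15–11:00.
Windows ≥ 45 min: 10:15–11:00.
Earliest such window starts at 10:15.

10:15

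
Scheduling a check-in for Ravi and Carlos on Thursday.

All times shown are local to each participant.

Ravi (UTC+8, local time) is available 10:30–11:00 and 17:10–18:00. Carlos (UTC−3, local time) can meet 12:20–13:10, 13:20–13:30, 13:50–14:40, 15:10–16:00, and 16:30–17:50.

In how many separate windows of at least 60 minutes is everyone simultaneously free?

Ravi → UTC: 02:30–03:00, 09:10–10:00.
Carlos → UTC: 15:20–16:10, 16:20–16:30, 16:50–17:40, 18:10–19:00, 19:30–20:50.
Ravi ∩ Carlos: (none).
Windows ≥ 60 min: (none).
That's 0 windows.

0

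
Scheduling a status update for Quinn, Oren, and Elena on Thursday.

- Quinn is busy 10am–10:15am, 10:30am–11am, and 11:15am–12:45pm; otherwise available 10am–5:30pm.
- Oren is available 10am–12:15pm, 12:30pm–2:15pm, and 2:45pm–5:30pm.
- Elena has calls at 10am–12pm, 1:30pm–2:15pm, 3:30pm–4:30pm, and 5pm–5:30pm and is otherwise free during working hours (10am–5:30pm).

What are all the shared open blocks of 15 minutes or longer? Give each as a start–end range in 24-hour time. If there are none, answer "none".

Quinn free within 10:00–17:30: 10:15–10:30, 11:00–11:15, 12:45–17:30.
Elena free within 10:00–17:30: 12:00–13:30, 14:15–15:30, 16:30–17:00.
Quinn ∩ Oren: 10:15–10:30, 11:00–11:15, 12:45–14:15, 14:45–17:30.
Quinn ∩ Oren ∩ Elena: 12:45–13:30, 14:45–15:30, 16:30–17:00.
Windows ≥ 15 min: 12:45–13:30, 14:45–15:30, 16:30–17:00.

12:45–13:30, 14:45–15:30, 16:30–17:00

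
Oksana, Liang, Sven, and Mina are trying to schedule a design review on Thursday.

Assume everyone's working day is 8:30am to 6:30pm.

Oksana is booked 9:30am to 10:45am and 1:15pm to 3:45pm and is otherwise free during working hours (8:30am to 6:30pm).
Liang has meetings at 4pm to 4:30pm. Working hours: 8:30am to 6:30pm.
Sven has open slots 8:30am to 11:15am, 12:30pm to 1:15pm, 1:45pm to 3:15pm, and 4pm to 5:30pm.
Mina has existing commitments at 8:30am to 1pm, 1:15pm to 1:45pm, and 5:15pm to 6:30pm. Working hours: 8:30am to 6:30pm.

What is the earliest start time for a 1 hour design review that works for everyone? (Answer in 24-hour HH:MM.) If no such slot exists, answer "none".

Oksana free within 08:30–18:30: 08:30–09:30, 10:45–13:15, 15:45–18:30.
Liang free within 08:30–18:30: 08:30–16:00, 16:30–18:30.
Mina free within 08:30–18:30: 13:00–13:15, 13:45–17:15.
Oksana ∩ Liang: 08:30–09:30, 10:45–13:15, 15:45–16:00, 16:30–18:30.
Oksana ∩ Liang ∩ Sven: 08:30–09:30, 10:45–11:15, 12:30–13:15, 16:30–17:30.
Oksana ∩ Liang ∩ Sven ∩ Mina: 13:00–13:15, 16:30–17:15.
Windows ≥ 60 min: (none).

none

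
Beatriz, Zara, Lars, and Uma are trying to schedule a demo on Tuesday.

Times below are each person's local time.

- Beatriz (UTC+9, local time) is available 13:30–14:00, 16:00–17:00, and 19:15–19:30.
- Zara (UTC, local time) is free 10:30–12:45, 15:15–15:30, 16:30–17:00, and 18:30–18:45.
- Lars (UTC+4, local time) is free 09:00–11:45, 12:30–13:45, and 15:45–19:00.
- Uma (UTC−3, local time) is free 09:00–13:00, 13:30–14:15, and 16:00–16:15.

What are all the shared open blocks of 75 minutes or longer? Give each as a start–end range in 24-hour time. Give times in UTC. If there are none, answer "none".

none

Beatriz → UTC: 04:30–05:00, 07:00–08:00, 10:15–10:30.
Zara → UTC: 10:30–12:45, 15:15–15:30, 16:30–17:00, 18:30–18:45.
Lars → UTC: 05:00–07:45, 08:30–09:45, 11:45–15:00.
Uma → UTC: 12:00–16:00, 16:30–17:15, 19:00–19:15.
Beatriz ∩ Zara: (none).
Beatriz ∩ Zara ∩ Lars: (none).
Beatriz ∩ Zara ∩ Lars ∩ Uma: (none).
Windows ≥ 75 min: (none).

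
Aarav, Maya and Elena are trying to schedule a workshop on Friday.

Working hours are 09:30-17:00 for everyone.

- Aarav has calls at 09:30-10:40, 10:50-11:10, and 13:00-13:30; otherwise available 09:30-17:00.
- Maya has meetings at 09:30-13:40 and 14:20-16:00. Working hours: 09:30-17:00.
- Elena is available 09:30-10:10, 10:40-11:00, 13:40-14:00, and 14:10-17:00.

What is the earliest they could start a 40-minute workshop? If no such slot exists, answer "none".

Aarav free within 09:30–17:00: 10:40–10:50, 11:10–13:00, 13:30–17:00.
Maya free within 09:30–17:00: 13:40–14:20, 16:00–17:00.
Aarav ∩ Maya: 13:40–14:20, 16:00–17:00.
Aarav ∩ Maya ∩ Elena: 13:40–14:00, 14:10–14:20, 16:00–17:00.
Windows ≥ 40 min: 16:00–17:00.
Earliest such window starts at 16:00.

16:00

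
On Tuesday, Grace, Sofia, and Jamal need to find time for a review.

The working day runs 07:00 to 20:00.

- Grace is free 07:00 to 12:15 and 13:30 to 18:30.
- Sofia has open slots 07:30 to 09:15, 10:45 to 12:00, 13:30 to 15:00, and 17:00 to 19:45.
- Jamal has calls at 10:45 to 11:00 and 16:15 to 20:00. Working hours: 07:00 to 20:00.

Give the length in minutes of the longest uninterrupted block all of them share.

105 minutes

Jamal free within 07:00–20:00: 07:00–10:45, 11:00–16:15.
Grace ∩ Sofia: 07:30–09:15, 10:45–12:00, 13:30–15:00, 17:00–18:30.
Grace ∩ Sofia ∩ Jamal: 07:30–09:15, 11:00–12:00, 13:30–15:00.
Common window lengths: 105, 60, 90 min; longest is 105.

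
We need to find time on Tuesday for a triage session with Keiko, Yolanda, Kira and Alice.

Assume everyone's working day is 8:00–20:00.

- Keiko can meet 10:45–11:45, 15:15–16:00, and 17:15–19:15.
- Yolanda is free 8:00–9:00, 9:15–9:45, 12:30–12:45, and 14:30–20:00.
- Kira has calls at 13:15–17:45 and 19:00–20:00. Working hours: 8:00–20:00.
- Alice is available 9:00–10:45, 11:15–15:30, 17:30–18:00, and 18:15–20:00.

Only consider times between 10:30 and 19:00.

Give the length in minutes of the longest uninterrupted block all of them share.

Kira free within 08:00–20:00: 08:00–13:15, 17:45–19:00.
Keiko ∩ Yolanda: 15:15–16:00, 17:15–19:15.
Keiko ∩ Yolanda ∩ Kira: 17:45–19:00.
Keiko ∩ Yolanda ∩ Kira ∩ Alice: 17:45–18:00, 18:15–19:00.
Restricted to 10:30–19:00: 17:45–18:00, 18:15–19:00.
Common window lengths: 15, 45 min; longest is 45.

45 minutes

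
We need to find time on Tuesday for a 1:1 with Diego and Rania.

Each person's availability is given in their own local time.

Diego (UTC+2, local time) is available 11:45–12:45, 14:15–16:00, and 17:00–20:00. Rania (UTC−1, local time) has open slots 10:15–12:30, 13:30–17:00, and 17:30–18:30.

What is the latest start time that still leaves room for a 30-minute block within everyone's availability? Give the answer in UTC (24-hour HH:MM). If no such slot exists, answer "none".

Diego → UTC: 09:45–10:45, 12:15–14:00, 15:00–18:00.
Rania → UTC: 11:15–13:30, 14:30–18:00, 18:30–19:30.
Diego ∩ Rania: 12:15–13:30, 15:00–18:00.
Windows ≥ 30 min: 12:15–13:30, 15:00–18:00.
Latest start in the last window 15:00–18:00 is 18:00 − 30 min = 17:30.

17:30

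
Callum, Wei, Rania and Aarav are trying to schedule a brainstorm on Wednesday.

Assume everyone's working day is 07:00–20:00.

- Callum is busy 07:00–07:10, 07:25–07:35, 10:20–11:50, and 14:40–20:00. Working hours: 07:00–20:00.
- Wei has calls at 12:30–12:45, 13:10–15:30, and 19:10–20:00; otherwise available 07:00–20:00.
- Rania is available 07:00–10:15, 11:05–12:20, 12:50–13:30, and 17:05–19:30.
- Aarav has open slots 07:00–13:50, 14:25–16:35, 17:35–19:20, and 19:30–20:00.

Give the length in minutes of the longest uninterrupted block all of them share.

160 minutes

Callum free within 07:00–20:00: 07:10–07:25, 07:35–10:20, 11:50–14:40.
Wei free within 07:00–20:00: 07:00–12:30, 12:45–13:10, 15:30–19:10.
Callum ∩ Wei: 07:10–07:25, 07:35–10:20, 11:50–12:30, 12:45–13:10.
Callum ∩ Wei ∩ Rania: 07:10–07:25, 07:35–10:15, 11:50–12:20, 12:50–13:10.
Callum ∩ Wei ∩ Rania ∩ Aarav: 07:10–07:25, 07:35–10:15, 11:50–12:20, 12:50–13:10.
Common window lengths: 15, 160, 30, 20 min; longest is 160.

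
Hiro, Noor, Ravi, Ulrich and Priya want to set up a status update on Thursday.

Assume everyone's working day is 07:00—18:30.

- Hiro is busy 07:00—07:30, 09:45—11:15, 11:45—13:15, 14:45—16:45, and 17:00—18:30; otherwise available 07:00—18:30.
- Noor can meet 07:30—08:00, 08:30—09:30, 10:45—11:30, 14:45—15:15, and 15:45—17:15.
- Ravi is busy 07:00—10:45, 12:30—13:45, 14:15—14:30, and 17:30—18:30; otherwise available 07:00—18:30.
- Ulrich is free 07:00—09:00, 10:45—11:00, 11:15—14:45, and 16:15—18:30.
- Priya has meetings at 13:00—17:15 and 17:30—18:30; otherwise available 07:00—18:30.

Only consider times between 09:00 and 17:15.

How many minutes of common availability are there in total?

15 minutes

Hiro free within 07:00–18:30: 07:30–09:45, 11:15–11:45, 13:15–14:45, 16:45–17:00.
Ravi free within 07:00–18:30: 10:45–12:30, 13:45–14:15, 14:30–17:30.
Priya free within 07:00–18:30: 07:00–13:00, 17:15–17:30.
Hiro ∩ Noor: 07:30–08:00, 08:30–09:30, 11:15–11:30, 16:45–17:00.
Hiro ∩ Noor ∩ Ravi: 11:15–11:30, 16:45–17:00.
Hiro ∩ Noor ∩ Ravi ∩ Ulrich: 11:15–11:30, 16:45–17:00.
Hiro ∩ Noor ∩ Ravi ∩ Ulrich ∩ Priya: 11:15–11:30.
Restricted to 09:00–17:15: 11:15–11:30.
Total common minutes: 15.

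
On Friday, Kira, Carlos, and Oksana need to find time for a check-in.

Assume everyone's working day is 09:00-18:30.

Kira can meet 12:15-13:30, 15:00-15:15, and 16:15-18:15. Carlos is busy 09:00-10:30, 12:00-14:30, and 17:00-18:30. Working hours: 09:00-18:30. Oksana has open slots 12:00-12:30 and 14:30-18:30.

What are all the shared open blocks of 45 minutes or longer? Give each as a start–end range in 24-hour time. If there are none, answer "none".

16:15–17:00

Carlos free within 09:00–18:30: 10:30–12:00, 14:30–17:00.
Kira ∩ Carlos: 15:00–15:15, 16:15–17:00.
Kira ∩ Carlos ∩ Oksana: 15:00–15:15, 16:15–17:00.
Windows ≥ 45 min: 16:15–17:00.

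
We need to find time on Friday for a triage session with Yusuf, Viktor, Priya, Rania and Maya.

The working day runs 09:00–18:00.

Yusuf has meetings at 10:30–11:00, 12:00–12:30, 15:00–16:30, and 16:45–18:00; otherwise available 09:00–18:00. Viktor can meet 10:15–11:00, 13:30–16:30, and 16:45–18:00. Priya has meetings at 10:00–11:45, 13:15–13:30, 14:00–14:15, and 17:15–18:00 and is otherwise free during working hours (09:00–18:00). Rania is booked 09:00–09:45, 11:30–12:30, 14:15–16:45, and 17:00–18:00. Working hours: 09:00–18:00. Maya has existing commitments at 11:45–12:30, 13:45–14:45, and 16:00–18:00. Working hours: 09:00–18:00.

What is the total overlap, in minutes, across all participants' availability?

Yusuf free within 09:00–18:00: 09:00–10:30, 11:00–12:00, 12:30–15:00, 16:30–16:45.
Priya free within 09:00–18:00: 09:00–10:00, 11:45–13:15, 13:30–14:00, 14:15–17:15.
Rania free within 09:00–18:00: 09:45–11:30, 12:30–14:15, 16:45–17:00.
Maya free within 09:00–18:00: 09:00–11:45, 12:30–13:45, 14:45–16:00.
Yusuf ∩ Viktor: 10:15–10:30, 13:30–15:00.
Yusuf ∩ Viktor ∩ Priya: 13:30–14:00, 14:15–15:00.
Yusuf ∩ Viktor ∩ Priya ∩ Rania: 13:30–14:00.
Yusuf ∩ Viktor ∩ Priya ∩ Rania ∩ Maya: 13:30–13:45.
Total common minutes: 15.

15 minutes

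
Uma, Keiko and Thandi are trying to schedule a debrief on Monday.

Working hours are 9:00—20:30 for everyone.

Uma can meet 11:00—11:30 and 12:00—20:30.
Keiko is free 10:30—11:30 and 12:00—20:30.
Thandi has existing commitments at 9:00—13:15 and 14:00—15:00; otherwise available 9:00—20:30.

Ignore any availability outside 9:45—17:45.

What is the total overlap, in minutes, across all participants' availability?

210 minutes

Thandi free within 09:00–20:30: 13:15–14:00, 15:00–20:30.
Uma ∩ Keiko: 11:00–11:30, 12:00–20:30.
Uma ∩ Keiko ∩ Thandi: 13:15–14:00, 15:00–20:30.
Restricted to 09:45–17:45: 13:15–14:00, 15:00–17:45.
Total common minutes: 45 + 165 = 210.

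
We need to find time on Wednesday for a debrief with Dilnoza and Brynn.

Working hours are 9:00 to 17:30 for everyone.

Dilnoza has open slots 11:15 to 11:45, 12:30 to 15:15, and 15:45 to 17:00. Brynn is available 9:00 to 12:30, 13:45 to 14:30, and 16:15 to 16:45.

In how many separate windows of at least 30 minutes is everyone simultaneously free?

3

Dilnoza ∩ Brynn: 11:15–11:45, 13:45–14:30, 16:15–16:45.
Windows ≥ 30 min: 11:15–11:45, 13:45–14:30, 16:15–16:45.
That's 3 windows.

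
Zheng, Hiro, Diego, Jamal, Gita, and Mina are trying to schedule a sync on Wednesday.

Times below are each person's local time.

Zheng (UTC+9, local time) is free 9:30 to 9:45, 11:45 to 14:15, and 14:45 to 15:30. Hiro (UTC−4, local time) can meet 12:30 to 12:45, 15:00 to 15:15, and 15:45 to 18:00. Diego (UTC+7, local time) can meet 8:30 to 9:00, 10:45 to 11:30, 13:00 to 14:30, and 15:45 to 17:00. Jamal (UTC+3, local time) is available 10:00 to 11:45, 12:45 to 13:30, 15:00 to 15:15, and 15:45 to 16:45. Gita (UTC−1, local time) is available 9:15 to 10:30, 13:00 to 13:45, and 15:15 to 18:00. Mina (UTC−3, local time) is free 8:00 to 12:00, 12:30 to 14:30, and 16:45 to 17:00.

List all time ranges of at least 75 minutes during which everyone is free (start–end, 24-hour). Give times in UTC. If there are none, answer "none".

Zheng → UTC: 00:30–00:45, 02:45–05:15, 05:45–06:30.
Hiro → UTC: 16:30–16:45, 19:00–19:15, 19:45–22:00.
Diego → UTC: 01:30–02:00, 03:45–04:30, 06:00–07:30, 08:45–10:00.
Jamal → UTC: 07:00–08:45, 09:45–10:30, 12:00–12:15, 12:45–13:45.
Gita → UTC: 10:15–11:30, 14:00–14:45, 16:15–19:00.
Mina → UTC: 11:00–15:00, 15:30–17:30, 19:45–20:00.
Zheng ∩ Hiro: (none).
Zheng ∩ Hiro ∩ Diego: (none).
Zheng ∩ Hiro ∩ Diego ∩ Jamal: (none).
Zheng ∩ Hiro ∩ Diego ∩ Jamal ∩ Gita: (none).
Zheng ∩ Hiro ∩ Diego ∩ Jamal ∩ Gita ∩ Mina: (none).
Windows ≥ 75 min: (none).

none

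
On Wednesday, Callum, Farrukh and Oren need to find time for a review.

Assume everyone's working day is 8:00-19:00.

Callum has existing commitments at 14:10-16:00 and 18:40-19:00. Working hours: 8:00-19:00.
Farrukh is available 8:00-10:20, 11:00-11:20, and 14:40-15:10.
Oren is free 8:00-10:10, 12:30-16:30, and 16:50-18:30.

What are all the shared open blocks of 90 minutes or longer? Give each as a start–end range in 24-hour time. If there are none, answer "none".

08:00–10:10

Callum free within 08:00–19:00: 08:00–14:10, 16:00–18:40.
Callum ∩ Farrukh: 08:00–10:20, 11:00–11:20.
Callum ∩ Farrukh ∩ Oren: 08:00–10:10.
Windows ≥ 90 min: 08:00–10:10.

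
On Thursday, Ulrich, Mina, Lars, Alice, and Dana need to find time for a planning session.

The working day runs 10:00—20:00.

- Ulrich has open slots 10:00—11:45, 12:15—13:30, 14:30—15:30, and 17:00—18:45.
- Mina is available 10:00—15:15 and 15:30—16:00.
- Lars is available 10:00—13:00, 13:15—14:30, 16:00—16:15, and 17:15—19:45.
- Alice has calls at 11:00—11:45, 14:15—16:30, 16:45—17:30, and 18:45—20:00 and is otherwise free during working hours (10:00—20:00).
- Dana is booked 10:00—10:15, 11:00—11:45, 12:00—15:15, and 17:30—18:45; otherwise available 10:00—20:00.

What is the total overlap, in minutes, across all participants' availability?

Alice free within 10:00–20:00: 10:00–11:00, 11:45–14:15, 16:30–16:45, 17:30–18:45.
Dana free within 10:00–20:00: 10:15–11:00, 11:45–12:00, 15:15–17:30, 18:45–20:00.
Ulrich ∩ Mina: 10:00–11:45, 12:15–13:30, 14:30–15:15.
Ulrich ∩ Mina ∩ Lars: 10:00–11:45, 12:15–13:00, 13:15–13:30.
Ulrich ∩ Mina ∩ Lars ∩ Alice: 10:00–11:00, 12:15–13:00, 13:15–13:30.
Ulrich ∩ Mina ∩ Lars ∩ Alice ∩ Dana: 10:15–11:00.
Total common minutes: 45.

45 minutes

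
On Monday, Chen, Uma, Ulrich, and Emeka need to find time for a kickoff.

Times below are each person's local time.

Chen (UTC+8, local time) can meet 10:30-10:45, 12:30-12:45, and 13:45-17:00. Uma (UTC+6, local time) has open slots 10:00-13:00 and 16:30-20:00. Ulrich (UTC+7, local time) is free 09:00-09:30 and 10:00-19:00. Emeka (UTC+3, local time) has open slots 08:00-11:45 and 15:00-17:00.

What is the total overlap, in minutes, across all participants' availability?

Chen → UTC: 02:30–02:45, 04:30–04:45, 05:45–09:00.
Uma → UTC: 04:00–07:00, 10:30–14:00.
Ulrich → UTC: 02:00–02:30, 03:00–12:00.
Emeka → UTC: 05:00–08:45, 12:00–14:00.
Chen ∩ Uma: 04:30–04:45, 05:45–07:00.
Chen ∩ Uma ∩ Ulrich: 04:30–04:45, 05:45–07:00.
Chen ∩ Uma ∩ Ulrich ∩ Emeka: 05:45–07:00.
Total common minutes: 75.

75 minutes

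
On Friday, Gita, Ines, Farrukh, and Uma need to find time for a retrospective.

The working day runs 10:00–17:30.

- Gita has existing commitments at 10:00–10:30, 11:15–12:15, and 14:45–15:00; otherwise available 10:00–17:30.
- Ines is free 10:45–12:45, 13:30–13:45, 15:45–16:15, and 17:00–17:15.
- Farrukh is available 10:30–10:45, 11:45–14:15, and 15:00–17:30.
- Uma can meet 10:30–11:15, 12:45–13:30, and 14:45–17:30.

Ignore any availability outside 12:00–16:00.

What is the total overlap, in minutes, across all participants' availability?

Gita free within 10:00–17:30: 10:30–11:15, 12:15–14:45, 15:00–17:30.
Gita ∩ Ines: 10:45–11:15, 12:15–12:45, 13:30–13:45, 15:45–16:15, 17:00–17:15.
Gita ∩ Ines ∩ Farrukh: 12:15–12:45, 13:30–13:45, 15:45–16:15, 17:00–17:15.
Gita ∩ Ines ∩ Farrukh ∩ Uma: 15:45–16:15, 17:00–17:15.
Restricted to 12:00–16:00: 15:45–16:00.
Total common minutes: 15.

15 minutes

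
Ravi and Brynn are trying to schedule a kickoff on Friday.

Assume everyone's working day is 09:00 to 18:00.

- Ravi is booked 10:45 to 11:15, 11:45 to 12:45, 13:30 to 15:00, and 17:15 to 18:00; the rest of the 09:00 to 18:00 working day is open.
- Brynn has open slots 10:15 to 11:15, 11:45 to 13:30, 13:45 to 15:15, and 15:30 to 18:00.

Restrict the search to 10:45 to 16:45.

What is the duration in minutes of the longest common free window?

Ravi free within 09:00–18:00: 09:00–10:45, 11:15–11:45, 12:45–13:30, 15:00–17:15.
Ravi ∩ Brynn: 10:15–10:45, 12:45–13:30, 15:00–15:15, 15:30–17:15.
Restricted to 10:45–16:45: 12:45–13:30, 15:00–15:15, 15:30–16:45.
Common window lengths: 45, 15, 75 min; longest is 75.

75 minutes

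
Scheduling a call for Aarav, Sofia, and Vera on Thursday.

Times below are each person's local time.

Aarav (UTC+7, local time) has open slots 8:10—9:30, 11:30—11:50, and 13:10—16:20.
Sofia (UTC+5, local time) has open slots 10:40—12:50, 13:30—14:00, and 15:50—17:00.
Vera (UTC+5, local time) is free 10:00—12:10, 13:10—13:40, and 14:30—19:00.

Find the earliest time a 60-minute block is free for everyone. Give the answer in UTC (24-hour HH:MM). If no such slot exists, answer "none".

06:10

Aarav → UTC: 01:10–02:30, 04:30–04:50, 06:10–09:20.
Sofia → UTC: 05:40–07:50, 08:30–09:00, 10:50–12:00.
Vera → UTC: 05:00–07:10, 08:10–08:40, 09:30–14:00.
Aarav ∩ Sofia: 06:10–07:50, 08:30–09:00.
Aarav ∩ Sofia ∩ Vera: 06:10–07:10, 08:30–08:40.
Windows ≥ 60 min: 06:10–07:10.
Earliest such window starts at 06:10.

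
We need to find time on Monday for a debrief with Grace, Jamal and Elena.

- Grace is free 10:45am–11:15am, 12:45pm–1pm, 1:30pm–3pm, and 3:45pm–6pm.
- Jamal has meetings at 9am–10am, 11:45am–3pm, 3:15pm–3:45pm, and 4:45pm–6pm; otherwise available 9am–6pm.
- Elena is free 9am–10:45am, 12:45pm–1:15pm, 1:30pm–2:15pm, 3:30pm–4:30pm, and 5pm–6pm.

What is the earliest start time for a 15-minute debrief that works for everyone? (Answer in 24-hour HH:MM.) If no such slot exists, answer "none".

Jamal free within 09:00–18:00: 10:00–11:45, 15:00–15:15, 15:45–16:45.
Grace ∩ Jamal: 10:45–11:15, 15:45–16:45.
Grace ∩ Jamal ∩ Elena: 15:45–16:30.
Windows ≥ 15 min: 15:45–16:30.
Earliest such window starts at 15:45.

15:45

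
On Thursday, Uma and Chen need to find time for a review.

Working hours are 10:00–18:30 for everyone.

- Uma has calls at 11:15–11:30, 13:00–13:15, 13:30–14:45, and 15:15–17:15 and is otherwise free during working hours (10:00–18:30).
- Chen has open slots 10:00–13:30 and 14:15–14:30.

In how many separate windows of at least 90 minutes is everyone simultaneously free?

1

Uma free within 10:00–18:30: 10:00–11:15, 11:30–13:00, 13:15–13:30, 14:45–15:15, 17:15–18:30.
Uma ∩ Chen: 10:00–11:15, 11:30–13:00, 13:15–13:30.
Windows ≥ 90 min: 11:30–13:00.
That's 1 window.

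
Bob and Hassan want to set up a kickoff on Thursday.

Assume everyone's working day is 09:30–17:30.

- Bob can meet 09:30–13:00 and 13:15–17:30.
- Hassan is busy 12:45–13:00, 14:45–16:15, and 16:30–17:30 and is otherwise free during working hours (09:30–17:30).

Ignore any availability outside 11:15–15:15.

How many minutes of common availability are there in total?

180 minutes

Hassan free within 09:30–17:30: 09:30–12:45, 13:00–14:45, 16:15–16:30.
Bob ∩ Hassan: 09:30–12:45, 13:15–14:45, 16:15–16:30.
Restricted to 11:15–15:15: 11:15–12:45, 13:15–14:45.
Total common minutes: 90 + 90 = 180.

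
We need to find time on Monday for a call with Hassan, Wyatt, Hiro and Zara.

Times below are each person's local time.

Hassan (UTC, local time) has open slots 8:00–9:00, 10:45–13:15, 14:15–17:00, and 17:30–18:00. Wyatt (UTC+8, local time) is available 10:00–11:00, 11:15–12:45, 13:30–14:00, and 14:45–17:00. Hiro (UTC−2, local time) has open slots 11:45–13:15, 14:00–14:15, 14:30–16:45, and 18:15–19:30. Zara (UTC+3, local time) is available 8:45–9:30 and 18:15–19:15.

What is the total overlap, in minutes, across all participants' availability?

0 minutes

Hassan → UTC: 08:00–09:00, 10:45–13:15, 14:15–17:00, 17:30–18:00.
Wyatt → UTC: 02:00–03:00, 03:15–04:45, 05:30–06:00, 06:45–09:00.
Hiro → UTC: 13:45–15:15, 16:00–16:15, 16:30–18:45, 20:15–21:30.
Zara → UTC: 05:45–06:30, 15:15–16:15.
Hassan ∩ Wyatt: 08:00–09:00.
Hassan ∩ Wyatt ∩ Hiro: (none).
Hassan ∩ Wyatt ∩ Hiro ∩ Zara: (none).
Total common minutes: 0.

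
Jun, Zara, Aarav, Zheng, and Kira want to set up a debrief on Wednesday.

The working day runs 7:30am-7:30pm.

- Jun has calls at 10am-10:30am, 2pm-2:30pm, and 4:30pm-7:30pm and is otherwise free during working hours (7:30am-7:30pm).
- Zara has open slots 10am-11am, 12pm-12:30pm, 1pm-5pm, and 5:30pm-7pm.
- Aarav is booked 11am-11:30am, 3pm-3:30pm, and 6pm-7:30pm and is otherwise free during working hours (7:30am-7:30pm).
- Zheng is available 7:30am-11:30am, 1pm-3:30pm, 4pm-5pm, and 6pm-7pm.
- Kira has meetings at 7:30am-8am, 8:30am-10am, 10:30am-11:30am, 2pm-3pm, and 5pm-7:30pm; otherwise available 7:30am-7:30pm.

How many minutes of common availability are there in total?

Jun free within 07:30–19:30: 07:30–10:00, 10:30–14:00, 14:30–16:30.
Aarav free within 07:30–19:30: 07:30–11:00, 11:30–15:00, 15:30–18:00.
Kira free within 07:30–19:30: 08:00–08:30, 10:00–10:30, 11:30–14:00, 15:00–17:00.
Jun ∩ Zara: 10:30–11:00, 12:00–12:30, 13:00–14:00, 14:30–16:30.
Jun ∩ Zara ∩ Aarav: 10:30–11:00, 12:00–12:30, 13:00–14:00, 14:30–15:00, 15:30–16:30.
Jun ∩ Zara ∩ Aarav ∩ Zheng: 10:30–11:00, 13:00–14:00, 14:30–15:00, 16:00–16:30.
Jun ∩ Zara ∩ Aarav ∩ Zheng ∩ Kira: 13:00–14:00, 16:00–16:30.
Total common minutes: 60 + 30 = 90.

90 minutes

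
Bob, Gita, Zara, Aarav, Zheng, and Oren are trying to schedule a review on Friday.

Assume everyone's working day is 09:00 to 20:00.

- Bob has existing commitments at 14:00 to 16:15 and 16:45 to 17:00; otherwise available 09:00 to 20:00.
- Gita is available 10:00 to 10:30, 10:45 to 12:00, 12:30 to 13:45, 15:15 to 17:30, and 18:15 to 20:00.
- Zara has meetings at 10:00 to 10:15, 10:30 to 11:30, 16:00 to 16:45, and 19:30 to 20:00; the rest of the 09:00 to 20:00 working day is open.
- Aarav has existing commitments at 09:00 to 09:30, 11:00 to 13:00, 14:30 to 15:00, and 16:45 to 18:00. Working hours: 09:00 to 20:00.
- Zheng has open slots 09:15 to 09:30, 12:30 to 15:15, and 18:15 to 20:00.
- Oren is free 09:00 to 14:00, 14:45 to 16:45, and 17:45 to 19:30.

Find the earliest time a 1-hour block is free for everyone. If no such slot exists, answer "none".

18:15

Bob free within 09:00–20:00: 09:00–14:00, 16:15–16:45, 17:00–20:00.
Zara free within 09:00–20:00: 09:00–10:00, 10:15–10:30, 11:30–16:00, 16:45–19:30.
Aarav free within 09:00–20:00: 09:30–11:00, 13:00–14:30, 15:00–16:45, 18:00–20:00.
Bob ∩ Gita: 10:00–10:30, 10:45–12:00, 12:30–13:45, 16:15–16:45, 17:00–17:30, 18:15–20:00.
Bob ∩ Gita ∩ Zara: 10:15–10:30, 11:30–12:00, 12:30–13:45, 17:00–17:30, 18:15–19:30.
Bob ∩ Gita ∩ Zara ∩ Aarav: 10:15–10:30, 13:00–13:45, 18:15–19:30.
Bob ∩ Gita ∩ Zara ∩ Aarav ∩ Zheng: 13:00–13:45, 18:15–19:30.
Bob ∩ Gita ∩ Zara ∩ Aarav ∩ Zheng ∩ Oren: 13:00–13:45, 18:15–19:30.
Windows ≥ 60 min: 18:15–19:30.
Earliest such window starts at 18:15.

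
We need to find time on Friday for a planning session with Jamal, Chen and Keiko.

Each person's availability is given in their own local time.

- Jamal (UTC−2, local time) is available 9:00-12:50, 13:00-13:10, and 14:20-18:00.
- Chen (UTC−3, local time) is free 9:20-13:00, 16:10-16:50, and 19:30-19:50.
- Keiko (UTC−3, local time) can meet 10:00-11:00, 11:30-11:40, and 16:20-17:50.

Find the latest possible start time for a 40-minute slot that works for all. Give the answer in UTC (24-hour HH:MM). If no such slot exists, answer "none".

13:20

Jamal → UTC: 11:00–14:50, 15:00–15:10, 16:20–20:00.
Chen → UTC: 12:20–16:00, 19:10–19:50, 22:30–22:50.
Keiko → UTC: 13:00–14:00, 14:30–14:40, 19:20–20:50.
Jamal ∩ Chen: 12:20–14:50, 15:00–15:10, 19:10–19:50.
Jamal ∩ Chen ∩ Keiko: 13:00–14:00, 14:30–14:40, 19:20–19:50.
Windows ≥ 40 min: 13:00–14:00.
Latest start in the last window 13:00–14:00 is 14:00 − 40 min = 13:20.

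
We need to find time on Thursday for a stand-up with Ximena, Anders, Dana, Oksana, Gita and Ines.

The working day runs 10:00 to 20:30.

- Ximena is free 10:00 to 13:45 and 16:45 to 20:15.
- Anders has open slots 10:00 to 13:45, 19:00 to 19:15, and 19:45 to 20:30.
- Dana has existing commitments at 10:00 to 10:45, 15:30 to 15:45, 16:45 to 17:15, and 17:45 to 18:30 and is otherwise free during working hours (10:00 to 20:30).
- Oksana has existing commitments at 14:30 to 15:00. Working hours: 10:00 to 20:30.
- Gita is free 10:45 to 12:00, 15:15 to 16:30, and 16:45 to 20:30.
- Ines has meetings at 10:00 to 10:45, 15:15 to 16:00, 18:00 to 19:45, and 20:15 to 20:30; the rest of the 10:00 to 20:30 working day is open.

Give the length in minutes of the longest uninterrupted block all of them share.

75 minutes

Dana free within 10:00–20:30: 10:45–15:30, 15:45–16:45, 17:15–17:45, 18:30–20:30.
Oksana free within 10:00–20:30: 10:00–14:30, 15:00–20:30.
Ines free within 10:00–20:30: 10:45–15:15, 16:00–18:00, 19:45–20:15.
Ximena ∩ Anders: 10:00–13:45, 19:00–19:15, 19:45–20:15.
Ximena ∩ Anders ∩ Dana: 10:45–13:45, 19:00–19:15, 19:45–20:15.
Ximena ∩ Anders ∩ Dana ∩ Oksana: 10:45–13:45, 19:00–19:15, 19:45–20:15.
Ximena ∩ Anders ∩ Dana ∩ Oksana ∩ Gita: 10:45–12:00, 19:00–19:15, 19:45–20:15.
Ximena ∩ Anders ∩ Dana ∩ Oksana ∩ Gita ∩ Ines: 10:45–12:00, 19:45–20:15.
Common window lengths: 75, 30 min; longest is 75.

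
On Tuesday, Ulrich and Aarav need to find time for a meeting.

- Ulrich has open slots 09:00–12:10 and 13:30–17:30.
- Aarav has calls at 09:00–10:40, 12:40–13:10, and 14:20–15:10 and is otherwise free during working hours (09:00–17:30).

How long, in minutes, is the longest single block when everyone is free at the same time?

140 minutes

Aarav free within 09:00–17:30: 10:40–12:40, 13:10–14:20, 15:10–17:30.
Ulrich ∩ Aarav: 10:40–12:10, 13:30–14:20, 15:10–17:30.
Common window lengths: 90, 50, 140 min; longest is 140.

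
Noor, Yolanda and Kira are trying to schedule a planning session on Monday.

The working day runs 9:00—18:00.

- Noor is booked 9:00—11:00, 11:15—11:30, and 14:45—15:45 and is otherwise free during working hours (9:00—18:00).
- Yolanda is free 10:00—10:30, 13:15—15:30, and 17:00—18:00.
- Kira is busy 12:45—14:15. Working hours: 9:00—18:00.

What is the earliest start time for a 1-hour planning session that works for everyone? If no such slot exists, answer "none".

Noor free within 09:00–18:00: 11:00–11:15, 11:30–14:45, 15:45–18:00.
Kira free within 09:00–18:00: 09:00–12:45, 14:15–18:00.
Noor ∩ Yolanda: 13:15–14:45, 17:00–18:00.
Noor ∩ Yolanda ∩ Kira: 14:15–14:45, 17:00–18:00.
Windows ≥ 60 min: 17:00–18:00.
Earliest such window starts at 17:00.

17:00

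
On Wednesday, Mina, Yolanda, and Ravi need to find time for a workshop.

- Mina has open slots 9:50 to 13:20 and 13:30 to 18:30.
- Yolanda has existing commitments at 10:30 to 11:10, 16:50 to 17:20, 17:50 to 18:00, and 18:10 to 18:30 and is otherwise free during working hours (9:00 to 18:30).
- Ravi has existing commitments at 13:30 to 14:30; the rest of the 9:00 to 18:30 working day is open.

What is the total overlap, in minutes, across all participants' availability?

350 minutes

Yolanda free within 09:00–18:30: 09:00–10:30, 11:10–16:50, 17:20–17:50, 18:00–18:10.
Ravi free within 09:00–18:30: 09:00–13:30, 14:30–18:30.
Mina ∩ Yolanda: 09:50–10:30, 11:10–13:20, 13:30–16:50, 17:20–17:50, 18:00–18:10.
Mina ∩ Yolanda ∩ Ravi: 09:50–10:30, 11:10–13:20, 14:30–16:50, 17:20–17:50, 18:00–18:10.
Total common minutes: 40 + 130 + 140 + 30 + 10 = 350.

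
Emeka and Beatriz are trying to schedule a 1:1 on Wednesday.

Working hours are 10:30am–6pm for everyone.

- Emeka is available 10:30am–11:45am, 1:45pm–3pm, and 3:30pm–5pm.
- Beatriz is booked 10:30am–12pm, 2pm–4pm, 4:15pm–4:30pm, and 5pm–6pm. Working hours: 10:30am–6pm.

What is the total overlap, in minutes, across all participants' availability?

60 minutes

Beatriz free within 10:30–18:00: 12:00–14:00, 16:00–16:15, 16:30–17:00.
Emeka ∩ Beatriz: 13:45–14:00, 16:00–16:15, 16:30–17:00.
Total common minutes: 15 + 15 + 30 = 60.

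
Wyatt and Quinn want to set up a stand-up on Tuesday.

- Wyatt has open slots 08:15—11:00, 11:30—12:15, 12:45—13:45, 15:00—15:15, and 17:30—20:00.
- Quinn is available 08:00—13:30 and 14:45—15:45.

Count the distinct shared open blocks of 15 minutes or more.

4

Wyatt ∩ Quinn: 08:15–11:00, 11:30–12:15, 12:45–13:30, 15:00–15:15.
Windows ≥ 15 min: 08:15–11:00, 11:30–12:15, 12:45–13:30, 15:00–15:15.
That's 4 windows.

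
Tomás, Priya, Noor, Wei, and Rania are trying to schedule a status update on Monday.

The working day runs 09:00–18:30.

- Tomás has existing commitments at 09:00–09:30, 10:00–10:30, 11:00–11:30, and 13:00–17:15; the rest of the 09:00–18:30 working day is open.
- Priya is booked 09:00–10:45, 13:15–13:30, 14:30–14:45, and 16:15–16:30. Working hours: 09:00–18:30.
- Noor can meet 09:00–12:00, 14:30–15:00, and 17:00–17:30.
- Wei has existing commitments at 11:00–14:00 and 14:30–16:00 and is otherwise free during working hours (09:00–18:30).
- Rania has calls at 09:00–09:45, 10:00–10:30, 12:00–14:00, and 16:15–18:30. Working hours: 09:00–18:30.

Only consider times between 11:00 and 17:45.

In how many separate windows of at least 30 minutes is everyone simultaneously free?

0

Tomás free within 09:00–18:30: 09:30–10:00, 10:30–11:00, 11:30–13:00, 17:15–18:30.
Priya free within 09:00–18:30: 10:45–13:15, 13:30–14:30, 14:45–16:15, 16:30–18:30.
Wei free within 09:00–18:30: 09:00–11:00, 14:00–14:30, 16:00–18:30.
Rania free within 09:00–18:30: 09:45–10:00, 10:30–12:00, 14:00–16:15.
Tomás ∩ Priya: 10:45–11:00, 11:30–13:00, 17:15–18:30.
Tomás ∩ Priya ∩ Noor: 10:45–11:00, 11:30–12:00, 17:15–17:30.
Tomás ∩ Priya ∩ Noor ∩ Wei: 10:45–11:00, 17:15–17:30.
Tomás ∩ Priya ∩ Noor ∩ Wei ∩ Rania: 10:45–11:00.
Restricted to 11:00–17:45: (none).
Windows ≥ 30 min: (none).
That's 0 windows.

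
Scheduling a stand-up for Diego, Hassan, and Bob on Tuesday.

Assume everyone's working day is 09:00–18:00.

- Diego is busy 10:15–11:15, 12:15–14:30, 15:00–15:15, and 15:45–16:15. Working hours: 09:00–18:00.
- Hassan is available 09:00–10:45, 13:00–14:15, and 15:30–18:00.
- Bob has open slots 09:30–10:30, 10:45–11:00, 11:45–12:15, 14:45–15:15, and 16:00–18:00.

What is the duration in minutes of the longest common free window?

Diego free within 09:00–18:00: 09:00–10:15, 11:15–12:15, 14:30–15:00, 15:15–15:45, 16:15–18:00.
Diego ∩ Hassan: 09:00–10:15, 15:30–15:45, 16:15–18:00.
Diego ∩ Hassan ∩ Bob: 09:30–10:15, 16:15–18:00.
Common window lengths: 45, 105 min; longest is 105.

105 minutes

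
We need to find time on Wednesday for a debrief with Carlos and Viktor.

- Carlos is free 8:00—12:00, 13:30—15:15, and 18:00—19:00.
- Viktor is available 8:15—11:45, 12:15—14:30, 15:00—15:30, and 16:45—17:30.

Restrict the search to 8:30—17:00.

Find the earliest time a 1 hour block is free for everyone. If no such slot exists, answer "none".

08:30

Carlos ∩ Viktor: 08:15–11:45, 13:30–14:30, 15:00–15:15.
Restricted to 08:30–17:00: 08:30–11:45, 13:30–14:30, 15:00–15:15.
Windows ≥ 60 min: 08:30–11:45, 13:30–14:30.
Earliest such window starts at 08:30.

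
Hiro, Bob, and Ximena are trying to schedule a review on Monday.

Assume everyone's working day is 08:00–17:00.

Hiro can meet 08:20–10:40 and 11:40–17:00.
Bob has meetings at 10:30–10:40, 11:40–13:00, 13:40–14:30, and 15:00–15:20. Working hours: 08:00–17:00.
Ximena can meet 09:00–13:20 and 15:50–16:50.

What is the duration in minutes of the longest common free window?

90 minutes

Bob free within 08:00–17:00: 08:00–10:30, 10:40–11:40, 13:00–13:40, 14:30–15:00, 15:20–17:00.
Hiro ∩ Bob: 08:20–10:30, 13:00–13:40, 14:30–15:00, 15:20–17:00.
Hiro ∩ Bob ∩ Ximena: 09:00–10:30, 13:00–13:20, 15:50–16:50.
Common window lengths: 90, 20, 60 min; longest is 90.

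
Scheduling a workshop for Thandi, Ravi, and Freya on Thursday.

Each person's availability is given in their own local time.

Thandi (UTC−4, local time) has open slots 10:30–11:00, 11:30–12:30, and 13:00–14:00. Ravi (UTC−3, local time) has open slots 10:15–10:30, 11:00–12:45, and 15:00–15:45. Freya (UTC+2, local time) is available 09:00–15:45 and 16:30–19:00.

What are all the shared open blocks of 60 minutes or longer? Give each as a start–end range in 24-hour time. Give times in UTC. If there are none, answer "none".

none

Thandi → UTC: 14:30–15:00, 15:30–16:30, 17:00–18:00.
Ravi → UTC: 13:15–13:30, 14:00–15:45, 18:00–18:45.
Freya → UTC: 07:00–13:45, 14:30–17:00.
Thandi ∩ Ravi: 14:30–15:00, 15:30–15:45.
Thandi ∩ Ravi ∩ Freya: 14:30–15:00, 15:30–15:45.
Windows ≥ 60 min: (none).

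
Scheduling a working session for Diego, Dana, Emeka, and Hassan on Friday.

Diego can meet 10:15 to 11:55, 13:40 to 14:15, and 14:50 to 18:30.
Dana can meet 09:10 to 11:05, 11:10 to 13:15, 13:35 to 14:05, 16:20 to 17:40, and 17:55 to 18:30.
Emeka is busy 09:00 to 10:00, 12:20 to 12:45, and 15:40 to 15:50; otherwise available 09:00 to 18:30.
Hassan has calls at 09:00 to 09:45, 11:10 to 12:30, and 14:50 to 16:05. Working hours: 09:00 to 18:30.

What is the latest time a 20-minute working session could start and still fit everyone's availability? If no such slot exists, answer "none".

18:10

Emeka free within 09:00–18:30: 10:00–12:20, 12:45–15:40, 15:50–18:30.
Hassan free within 09:00–18:30: 09:45–11:10, 12:30–14:50, 16:05–18:30.
Diego ∩ Dana: 10:15–11:05, 11:10–11:55, 13:40–14:05, 16:20–17:40, 17:55–18:30.
Diego ∩ Dana ∩ Emeka: 10:15–11:05, 11:10–11:55, 13:40–14:05, 16:20–17:40, 17:55–18:30.
Diego ∩ Dana ∩ Emeka ∩ Hassan: 10:15–11:05, 13:40–14:05, 16:20–17:40, 17:55–18:30.
Windows ≥ 20 min: 10:15–11:05, 13:40–14:05, 16:20–17:40, 17:55–18:30.
Latest start in the last window 17:55–18:30 is 18:30 − 20 min = 18:10.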